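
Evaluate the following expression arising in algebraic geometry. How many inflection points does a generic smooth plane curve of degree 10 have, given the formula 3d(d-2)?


For a general smooth plane curve C of degree d, the inflection points are
the intersection of C with its Hessian curve, which has degree 3(d-2).
By Bezout, the total intersection number is d * 3(d-2) = 10 * 24 = 240.
For a general curve every flex is ordinary, so each contributes
multiplicity 1 to C·Hess(C), and the number of distinct inflection
points is 3d(d-2).
Inflection points = 3*10*(10-2) = 3*10*8 = 240

240


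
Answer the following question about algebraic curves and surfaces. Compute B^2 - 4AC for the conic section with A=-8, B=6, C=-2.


The discriminant of a conic Ax^2 + Bxy + Cy^2 + ... = 0 is B^2 - 4AC.
B^2 = 6^2 = 36
4AC = 4*(-8)*(-2) = 64
Discriminant = 36 - 64 = -28

-28


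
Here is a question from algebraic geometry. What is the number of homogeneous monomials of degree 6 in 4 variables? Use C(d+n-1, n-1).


The number of degree-6 monomials in 4 variables is C(d+n-1, n-1).
= C(6+4-1, 4-1) = C(9, 3)
= 84

84


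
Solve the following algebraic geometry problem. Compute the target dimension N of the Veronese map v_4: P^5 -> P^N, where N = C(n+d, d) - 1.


The Veronese embedding v_d: P^n -> P^N maps each point to all
degree-d monomials in n+1 homogeneous coordinates.
N = C(n+d, d) - 1
N = C(5+4, 4) - 1
N = C(9, 4) - 1
C(9, 4) = 126
N = 126 - 1 = 125

125


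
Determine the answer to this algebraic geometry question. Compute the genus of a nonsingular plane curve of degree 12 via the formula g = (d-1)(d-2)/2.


Using the genus formula for smooth plane curves:
g = (d-1)(d-2)/2
g = (12-1)(12-2)/2
g = 11*10/2
g = 110/2 = 55

55


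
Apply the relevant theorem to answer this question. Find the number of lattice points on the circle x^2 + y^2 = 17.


Systematically check integer values of x where x^2 <= 17.
For each valid x, check if 17 - x^2 is a perfect square.
x=1: 17 - 1 = 16, sqrt = 4 (valid)
x=4: 17 - 16 = 1, sqrt = 1 (valid)
Total integer solutions found: 8

8


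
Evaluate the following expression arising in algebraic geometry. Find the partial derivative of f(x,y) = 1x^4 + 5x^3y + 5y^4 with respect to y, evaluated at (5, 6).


df/dy = 5*x^3 + 4*5*y^3
At (5,6): 5*5^3 + 4*5*6^3
= 625 + 4320
= 4945

4945


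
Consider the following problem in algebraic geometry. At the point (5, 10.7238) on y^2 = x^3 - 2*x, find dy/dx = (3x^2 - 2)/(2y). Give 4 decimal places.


Using implicit differentiation of y^2 = x^3 - 2*x:
2y * dy/dx = 3x^2 - 2
dy/dx = (3x^2 - 2)/(2y)
Numerator: 3*5^2 - 2 = 73
Denominator: 2*10.7238 = 21.4476
dy/dx = 73/21.4476 = 3.4036

3.4036


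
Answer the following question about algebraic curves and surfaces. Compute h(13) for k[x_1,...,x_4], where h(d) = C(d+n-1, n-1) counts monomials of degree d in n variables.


The Hilbert function for the polynomial ring in 4 variables is:
h(d) = C(d+n-1, n-1)
h(13) = C(13+4-1, 4-1) = C(16, 3)
= 16! / (3! * 13!)
= 560

560


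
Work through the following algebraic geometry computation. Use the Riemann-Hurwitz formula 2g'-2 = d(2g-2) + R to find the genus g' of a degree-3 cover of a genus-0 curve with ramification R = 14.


Riemann-Hurwitz formula: 2g' - 2 = d(2g - 2) + R
Given: d = 3, g = 0, R = 14
2g' - 2 = 3*(2*0 - 2) + 14
2g' - 2 = 3*(-2) + 14
2g' - 2 = -6 + 14 = 8
2g' = 10
g' = 5

5


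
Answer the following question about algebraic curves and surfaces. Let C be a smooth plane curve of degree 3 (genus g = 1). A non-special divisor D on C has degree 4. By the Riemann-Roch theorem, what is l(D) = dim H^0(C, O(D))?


First, compute the genus of a smooth plane curve of degree 3:
g = (d-1)(d-2)/2 = (3-1)(3-2)/2 = 1
For a non-special divisor D (i.e., h^1(D) = 0), Riemann-Roch gives:
l(D) = deg(D) - g + 1
Since deg(D) = 4 >= 2g - 1 = 1, D is non-special.
l(D) = 4 - 1 + 1 = 4

4


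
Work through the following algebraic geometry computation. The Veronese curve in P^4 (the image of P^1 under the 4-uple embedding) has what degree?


The rational normal curve in P^4 is the image of P^1 under the 4-uple Veronese.
A general hyperplane in P^4 pulls back to a degree-4 form on P^1, which has 4 zeros,
so the curve meets a general hyperplane in 4 points. Degree = 4.

4


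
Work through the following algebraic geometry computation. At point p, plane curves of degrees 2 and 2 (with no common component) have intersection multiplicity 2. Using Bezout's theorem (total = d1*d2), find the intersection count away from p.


By Bezout's theorem, the total intersection number is d1 * d2.
Total = 2 * 2 = 4
Intersection multiplicity at p = 2
Remaining intersections = 4 - 2 = 2

2


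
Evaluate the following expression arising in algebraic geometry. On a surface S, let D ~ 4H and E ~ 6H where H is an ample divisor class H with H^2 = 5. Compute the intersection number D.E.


Using bilinearity of the intersection pairing on a surface S:
(aH).(bH) = ab * (H.H)
We have H^2 = 5.
D.E = (4H).(6H) = 4*6*5
= 24*5
= 120

120


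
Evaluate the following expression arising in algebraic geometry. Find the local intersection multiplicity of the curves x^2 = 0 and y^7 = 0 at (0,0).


The intersection multiplicity of V(x^a) and V(y^b) at the origin is:
I(O; V(x^2), V(y^7)) = dim_k(k[x,y]/(x^2, y^7))
A basis for k[x,y]/(x^2, y^7) is the set of monomials x^i * y^j
where 0 <= i < 2 and 0 <= j < 7.
The number of such monomials is 2 * 7 = 14

14


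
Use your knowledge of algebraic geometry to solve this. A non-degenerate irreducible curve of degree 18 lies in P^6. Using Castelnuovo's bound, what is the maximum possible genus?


Castelnuovo's bound: write d - 1 = m(r-1) + epsilon with 0 <= epsilon < r-1.
d - 1 = 18 - 1 = 17
r - 1 = 6 - 1 = 5
17 = 3*5 + 2, so m = 3, epsilon = 2
pi(d, r) = m(m-1)(r-1)/2 + m*epsilon
= 3*2*5/2 + 3*2
= 30/2 + 6
= 15 + 6 = 21

21


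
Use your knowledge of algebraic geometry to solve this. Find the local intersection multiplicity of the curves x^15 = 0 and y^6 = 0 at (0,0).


The intersection multiplicity of V(x^a) and V(y^b) at the origin is:
I(O; V(x^15), V(y^6)) = dim_k(k[x,y]/(x^15, y^6))
A basis for k[x,y]/(x^15, y^6) is the set of monomials x^i * y^j
where 0 <= i < 15 and 0 <= j < 6.
The number of such monomials is 15 * 6 = 90

90


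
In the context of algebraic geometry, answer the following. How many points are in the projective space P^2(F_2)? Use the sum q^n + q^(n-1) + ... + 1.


P^2(F_2) has (q^(n+1) - 1)/(q - 1) points.
= 2^2 + 2^1 + 2^0
= 4 + 2 + 1
= 7

7


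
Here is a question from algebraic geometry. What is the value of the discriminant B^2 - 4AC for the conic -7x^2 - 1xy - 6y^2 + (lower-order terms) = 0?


The discriminant of a conic Ax^2 + Bxy + Cy^2 + ... = 0 is B^2 - 4AC.
B^2 = (-1)^2 = 1
4AC = 4*(-7)*(-6) = 168
Discriminant = 1 - 168 = -167

-167


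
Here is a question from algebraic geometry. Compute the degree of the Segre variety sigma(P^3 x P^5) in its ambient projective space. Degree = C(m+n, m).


The degree of the Segre variety P^3 x P^5 is C(m+n, m).
= C(8, 3)
= 56

56


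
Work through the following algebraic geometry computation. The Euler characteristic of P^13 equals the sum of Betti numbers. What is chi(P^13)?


The complex projective space P^13 has one cell in each even real dimension 0, 2, ..., 26.
The cohomology groups are H^{2k}(P^13) = Z for k = 0,...,13, and 0 otherwise.
Euler characteristic = sum of Betti numbers = 1 per even-dimensional cohomology group.
chi(P^13) = 13 + 1 = 14

14


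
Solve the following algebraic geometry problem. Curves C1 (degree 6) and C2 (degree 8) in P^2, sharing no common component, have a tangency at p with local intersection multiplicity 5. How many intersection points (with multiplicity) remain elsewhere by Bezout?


By Bezout's theorem, the total intersection number is d1 * d2.
Total = 6 * 8 = 48
Intersection multiplicity at p = 5
Remaining intersections = 48 - 5 = 43

43


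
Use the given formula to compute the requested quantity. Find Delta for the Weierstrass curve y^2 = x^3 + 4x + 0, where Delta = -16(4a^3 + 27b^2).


Compute each component:
4a^3 = 4*4^3 = 4*64 = 256
27b^2 = 27*0^2 = 27*0 = 0
4a^3 + 27b^2 = 256 + 0 = 256
Delta = -16*256 = -4096

-4096


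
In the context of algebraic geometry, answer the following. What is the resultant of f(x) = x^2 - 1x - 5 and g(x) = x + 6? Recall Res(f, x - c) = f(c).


For Res(f, x - c), we evaluate f at x = c.
f(-6) = (-6)^2 - 1*(-6) - 5
= 36 + 6 - 5
= 42 - 5 = 37
Res(f, g) = 37

37


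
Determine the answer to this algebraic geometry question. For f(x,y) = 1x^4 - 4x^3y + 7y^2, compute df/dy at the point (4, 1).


df/dy = (-4)*x^3 + 2*7*y^1
At (4,1): (-4)*4^3 + 2*7*1^1
= -256 + 14
= -242

-242


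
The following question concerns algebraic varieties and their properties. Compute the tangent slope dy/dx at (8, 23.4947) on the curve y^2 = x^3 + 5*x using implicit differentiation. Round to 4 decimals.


Using implicit differentiation of y^2 = x^3 + 5*x:
2y * dy/dx = 3x^2 + 5
dy/dx = (3x^2 + 5)/(2y)
Numerator: 3*8^2 + 5 = 197
Denominator: 2*23.4947 = 46.9894
dy/dx = 197/46.9894 = 4.1924

4.1924


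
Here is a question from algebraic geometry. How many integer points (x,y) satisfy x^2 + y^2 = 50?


Systematically check integer values of x where x^2 <= 50.
For each valid x, check if 50 - x^2 is a perfect square.
x=1: 50 - 1 = 49, sqrt = 7 (valid)
x=5: 50 - 25 = 25, sqrt = 5 (valid)
x=7: 50 - 49 = 1, sqrt = 1 (valid)
Total integer solutions found: 12

12


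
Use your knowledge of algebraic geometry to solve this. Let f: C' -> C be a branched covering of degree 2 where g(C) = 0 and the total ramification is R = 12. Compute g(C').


Riemann-Hurwitz formula: 2g' - 2 = d(2g - 2) + R
Given: d = 2, g = 0, R = 12
2g' - 2 = 2*(2*0 - 2) + 12
2g' - 2 = 2*(-2) + 12
2g' - 2 = -4 + 12 = 8
2g' = 10
g' = 5

5


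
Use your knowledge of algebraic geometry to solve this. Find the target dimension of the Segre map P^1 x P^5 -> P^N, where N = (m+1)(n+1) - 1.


The Segre embedding maps P^m x P^n into P^N via
all products of coordinates from each factor.
N = (m+1)(n+1) - 1
N = (1+1)(5+1) - 1
N = 2*6 - 1
N = 12 - 1 = 11

11


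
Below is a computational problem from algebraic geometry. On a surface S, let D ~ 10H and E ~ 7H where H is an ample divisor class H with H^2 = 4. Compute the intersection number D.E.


Using bilinearity of the intersection pairing on a surface S:
(aH).(bH) = ab * (H.H)
We have H^2 = 4.
D.E = (10H).(7H) = 10*7*4
= 70*4
= 280

280


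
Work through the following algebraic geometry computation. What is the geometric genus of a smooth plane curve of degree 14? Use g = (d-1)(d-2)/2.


Using the genus formula for smooth plane curves:
g = (d-1)(d-2)/2
g = (14-1)(14-2)/2
g = 13*12/2
g = 156/2 = 78

78


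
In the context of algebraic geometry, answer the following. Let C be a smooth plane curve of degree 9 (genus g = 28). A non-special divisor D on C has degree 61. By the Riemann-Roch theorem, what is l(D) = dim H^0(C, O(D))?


First, compute the genus of a smooth plane curve of degree 9:
g = (d-1)(d-2)/2 = (9-1)(9-2)/2 = 28
For a non-special divisor D (i.e., h^1(D) = 0), Riemann-Roch gives:
l(D) = deg(D) - g + 1
Since deg(D) = 61 >= 2g - 1 = 55, D is non-special.
l(D) = 61 - 28 + 1 = 34

34


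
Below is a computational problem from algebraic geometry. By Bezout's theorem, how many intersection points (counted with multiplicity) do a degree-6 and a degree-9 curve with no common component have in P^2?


Bezout's theorem states the intersection count equals the product of degrees.
Intersection count = 6 * 9 = 54

54


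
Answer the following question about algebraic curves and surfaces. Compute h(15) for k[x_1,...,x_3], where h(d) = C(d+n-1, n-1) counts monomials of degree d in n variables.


The Hilbert function for the polynomial ring in 3 variables is:
h(d) = C(d+n-1, n-1)
h(15) = C(15+3-1, 3-1) = C(17, 2)
= 17! / (2! * 15!)
= 136

136


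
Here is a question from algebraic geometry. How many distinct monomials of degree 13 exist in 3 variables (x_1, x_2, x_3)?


The number of degree-13 monomials in 3 variables is C(d+n-1, n-1).
= C(13+3-1, 3-1) = C(15, 2)
= 105

105


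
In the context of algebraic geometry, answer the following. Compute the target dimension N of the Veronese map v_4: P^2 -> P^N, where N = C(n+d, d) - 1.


The Veronese embedding v_d: P^n -> P^N maps each point to all
degree-d monomials in n+1 homogeneous coordinates.
N = C(n+d, d) - 1
N = C(2+4, 4) - 1
N = C(6, 4) - 1
C(6, 4) = 15
N = 15 - 1 = 14

14


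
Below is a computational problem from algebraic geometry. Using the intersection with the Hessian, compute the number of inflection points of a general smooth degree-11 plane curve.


For a general smooth plane curve C of degree d, the inflection points are
the intersection of C with its Hessian curve, which has degree 3(d-2).
By Bezout, the total intersection number is d * 3(d-2) = 11 * 27 = 297.
For a general curve every flex is ordinary, so each contributes
multiplicity 1 to C·Hess(C), and the number of distinct inflection
points is 3d(d-2).
Inflection points = 3*11*(11-2) = 3*11*9 = 297

297


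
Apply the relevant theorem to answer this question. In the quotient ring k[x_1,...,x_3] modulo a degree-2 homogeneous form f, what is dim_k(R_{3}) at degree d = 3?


For R = k[x_1,...,x_n]/(f) with f homogeneous of degree e:
The Hilbert series is (1 - t^e)/(1 - t)^n.
So h(d) = C(d+n-1, n-1) - C(d-e+n-1, n-1) for d >= e.
With n=3, e=2, d=3:
C(3+3-1, 3-1) = C(5, 2) = 10
C(3-2+3-1, 3-1) = C(3, 2) = 3
h(3) = 10 - 3 = 7

7


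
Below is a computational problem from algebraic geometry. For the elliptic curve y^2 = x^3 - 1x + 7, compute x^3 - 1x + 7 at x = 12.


Compute x^3 - 1x + 7 at x = 12:
x^3 = 12^3 = 1728
(-1)*x = (-1)*12 = -12
Sum: 1728 - 12 + 7 = 1723

1723


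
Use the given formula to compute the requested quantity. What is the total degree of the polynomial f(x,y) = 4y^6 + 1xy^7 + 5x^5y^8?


Examine each term for its total degree (sum of exponents).
  Term '4y^6' has total degree 0+6 = 6.
  Term '1xy^7' has total degree 1+7 = 8.
  Term '5x^5y^8' has total degree 5+8 = 13.
The maximum total degree among all terms is 13.

13


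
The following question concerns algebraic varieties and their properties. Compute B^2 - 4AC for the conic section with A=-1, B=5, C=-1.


The discriminant of a conic Ax^2 + Bxy + Cy^2 + ... = 0 is B^2 - 4AC.
B^2 = 5^2 = 25
4AC = 4*(-1)*(-1) = 4
Discriminant = 25 - 4 = 21

21


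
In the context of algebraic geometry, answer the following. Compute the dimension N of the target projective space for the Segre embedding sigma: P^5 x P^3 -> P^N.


The Segre embedding maps P^m x P^n into P^N via
all products of coordinates from each factor.
N = (m+1)(n+1) - 1
N = (5+1)(3+1) - 1
N = 6*4 - 1
N = 24 - 1 = 23

23


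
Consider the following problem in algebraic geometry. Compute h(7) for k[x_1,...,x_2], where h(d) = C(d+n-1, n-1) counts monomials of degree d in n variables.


The Hilbert function for the polynomial ring in 2 variables is:
h(d) = C(d+n-1, n-1)
h(7) = C(7+2-1, 2-1) = C(8, 1)
= 8! / (1! * 7!)
= 8

8


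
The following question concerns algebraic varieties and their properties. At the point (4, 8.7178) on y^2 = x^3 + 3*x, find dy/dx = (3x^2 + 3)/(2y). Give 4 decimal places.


Using implicit differentiation of y^2 = x^3 + 3*x:
2y * dy/dx = 3x^2 + 3
dy/dx = (3x^2 + 3)/(2y)
Numerator: 3*4^2 + 3 = 51
Denominator: 2*8.7178 = 17.4356
dy/dx = 51/17.4356 = 2.9250

2.9250


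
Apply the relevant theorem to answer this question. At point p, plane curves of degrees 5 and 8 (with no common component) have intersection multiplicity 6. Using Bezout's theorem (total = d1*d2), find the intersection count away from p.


By Bezout's theorem, the total intersection number is d1 * d2.
Total = 5 * 8 = 40
Intersection multiplicity at p = 6
Remaining intersections = 40 - 6 = 34

34


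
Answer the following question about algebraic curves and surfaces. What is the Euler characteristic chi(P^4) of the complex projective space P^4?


The complex projective space P^4 has one cell in each even real dimension 0, 2, ..., 8.
The cohomology groups are H^{2k}(P^4) = Z for k = 0,...,4, and 0 otherwise.
Euler characteristic = sum of Betti numbers = 1 per even-dimensional cohomology group.
chi(P^4) = 4 + 1 = 5

5


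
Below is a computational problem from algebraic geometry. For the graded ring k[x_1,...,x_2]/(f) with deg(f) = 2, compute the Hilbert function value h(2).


For R = k[x_1,...,x_n]/(f) with f homogeneous of degree e:
The Hilbert series is (1 - t^e)/(1 - t)^n.
So h(d) = C(d+n-1, n-1) - C(d-e+n-1, n-1) for d >= e.
With n=2, e=2, d=2:
C(2+2-1, 2-1) = C(3, 1) = 3
C(2-2+2-1, 2-1) = C(1, 1) = 1
h(2) = 3 - 1 = 2

2


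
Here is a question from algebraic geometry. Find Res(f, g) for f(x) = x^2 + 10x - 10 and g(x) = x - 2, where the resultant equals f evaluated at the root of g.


For Res(f, x - c), we evaluate f at x = c.
f(2) = 2^2 + 10*2 - 10
= 4 + 20 - 10
= 24 - 10 = 14
Res(f, g) = 14

14


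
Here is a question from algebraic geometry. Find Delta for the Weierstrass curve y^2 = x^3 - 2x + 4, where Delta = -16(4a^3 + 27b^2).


Compute each component:
4a^3 = 4*(-2)^3 = 4*(-8) = -32
27b^2 = 27*4^2 = 27*16 = 432
4a^3 + 27b^2 = -32 + 432 = 400
Delta = -16*400 = -6400

-6400


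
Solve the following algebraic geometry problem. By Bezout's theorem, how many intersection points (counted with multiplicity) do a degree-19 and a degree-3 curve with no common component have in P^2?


Bezout's theorem states the intersection count equals the product of degrees.
Intersection count = 19 * 3 = 57

57


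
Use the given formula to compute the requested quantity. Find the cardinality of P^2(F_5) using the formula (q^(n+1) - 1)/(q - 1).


P^2(F_5) has (q^(n+1) - 1)/(q - 1) points.
= 5^2 + 5^1 + 5^0
= 25 + 5 + 1
= 31

31


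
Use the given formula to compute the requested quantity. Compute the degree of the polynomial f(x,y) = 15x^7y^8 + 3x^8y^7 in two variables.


Examine each term for its total degree (sum of exponents).
  Term '15x^7y^8' has total degree 7+8 = 15.
  Term '3x^8y^7' has total degree 8+7 = 15.
The maximum total degree among all terms is 15.

15


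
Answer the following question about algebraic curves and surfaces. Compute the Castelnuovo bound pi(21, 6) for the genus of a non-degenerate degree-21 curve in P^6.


Castelnuovo's bound: write d - 1 = m(r-1) + epsilon with 0 <= epsilon < r-1.
d - 1 = 21 - 1 = 20
r - 1 = 6 - 1 = 5
20 = 4*5 + 0, so m = 4, epsilon = 0
pi(d, r) = m(m-1)(r-1)/2 + m*epsilon
= 4*3*5/2 + 4*0
= 60/2 + 0
= 30 + 0 = 30

30


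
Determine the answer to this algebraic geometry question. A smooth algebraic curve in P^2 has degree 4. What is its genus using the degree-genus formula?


Using the genus formula for smooth plane curves:
g = (d-1)(d-2)/2
g = (4-1)(4-2)/2
g = 3*2/2
g = 6/2 = 3

3


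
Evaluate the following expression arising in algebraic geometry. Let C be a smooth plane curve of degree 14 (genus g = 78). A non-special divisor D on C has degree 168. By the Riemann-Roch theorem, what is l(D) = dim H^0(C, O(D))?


First, compute the genus of a smooth plane curve of degree 14:
g = (d-1)(d-2)/2 = (14-1)(14-2)/2 = 78
For a non-special divisor D (i.e., h^1(D) = 0), Riemann-Roch gives:
l(D) = deg(D) - g + 1
Since deg(D) = 168 >= 2g - 1 = 155, D is non-special.
l(D) = 168 - 78 + 1 = 91

91


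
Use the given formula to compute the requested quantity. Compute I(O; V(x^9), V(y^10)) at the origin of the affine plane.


The intersection multiplicity of V(x^a) and V(y^b) at the origin is:
I(O; V(x^9), V(y^10)) = dim_k(k[x,y]/(x^9, y^10))
A basis for k[x,y]/(x^9, y^10) is the set of monomials x^i * y^j
where 0 <= i < 9 and 0 <= j < 10.
The number of such monomials is 9 * 10 = 90

90


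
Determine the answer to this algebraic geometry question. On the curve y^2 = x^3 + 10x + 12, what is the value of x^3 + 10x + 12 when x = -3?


Compute x^3 + 10x + 12 at x = -3:
x^3 = (-3)^3 = -27
10*x = 10*(-3) = -30
Sum: -27 - 30 + 12 = -45

-45


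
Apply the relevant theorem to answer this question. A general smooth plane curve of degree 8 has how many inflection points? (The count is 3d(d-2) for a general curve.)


For a general smooth plane curve C of degree d, the inflection points are
the intersection of C with its Hessian curve, which has degree 3(d-2).
By Bezout, the total intersection number is d * 3(d-2) = 8 * 18 = 144.
For a general curve every flex is ordinary, so each contributes
multiplicity 1 to C·Hess(C), and the number of distinct inflection
points is 3d(d-2).
Inflection points = 3*8*(8-2) = 3*8*6 = 144

144


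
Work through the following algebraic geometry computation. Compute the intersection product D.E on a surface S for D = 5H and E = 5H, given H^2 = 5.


Using bilinearity of the intersection pairing on a surface S:
(aH).(bH) = ab * (H.H)
We have H^2 = 5.
D.E = (5H).(5H) = 5*5*5
= 25*5
= 125

125


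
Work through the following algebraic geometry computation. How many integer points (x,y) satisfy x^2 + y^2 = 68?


Systematically check integer values of x where x^2 <= 68.
For each valid x, check if 68 - x^2 is a perfect square.
x=2: 68 - 4 = 64, sqrt = 8 (valid)
x=8: 68 - 64 = 4, sqrt = 2 (valid)
Total integer solutions found: 8

8


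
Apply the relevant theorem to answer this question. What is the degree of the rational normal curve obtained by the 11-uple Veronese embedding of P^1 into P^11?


The rational normal curve in P^11 is the image of P^1 under the 11-uple Veronese.
A general hyperplane in P^11 pulls back to a degree-11 form on P^1, which has 11 zeros,
so the curve meets a general hyperplane in 11 points. Degree = 11.

11


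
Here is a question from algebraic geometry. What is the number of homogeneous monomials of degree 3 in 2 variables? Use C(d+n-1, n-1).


The number of degree-3 monomials in 2 variables is C(d+n-1, n-1).
= C(3+2-1, 2-1) = C(4, 1)
= 4

4


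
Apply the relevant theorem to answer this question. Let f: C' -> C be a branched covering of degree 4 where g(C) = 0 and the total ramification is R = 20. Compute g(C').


Riemann-Hurwitz formula: 2g' - 2 = d(2g - 2) + R
Given: d = 4, g = 0, R = 20
2g' - 2 = 4*(2*0 - 2) + 20
2g' - 2 = 4*(-2) + 20
2g' - 2 = -8 + 20 = 12
2g' = 14
g' = 7

7


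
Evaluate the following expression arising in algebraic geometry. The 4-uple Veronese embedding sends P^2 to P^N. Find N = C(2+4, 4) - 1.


The Veronese embedding v_d: P^n -> P^N maps each point to all
degree-d monomials in n+1 homogeneous coordinates.
N = C(n+d, d) - 1
N = C(2+4, 4) - 1
N = C(6, 4) - 1
C(6, 4) = 15
N = 15 - 1 = 14

14


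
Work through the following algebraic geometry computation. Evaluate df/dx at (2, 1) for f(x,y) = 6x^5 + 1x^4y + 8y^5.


df/dx = 5*6*x^4 + 4*1*x^3*y
At (2,1): 5*6*2^4 + 4*1*2^3*1
= 480 + 32
= 512

512


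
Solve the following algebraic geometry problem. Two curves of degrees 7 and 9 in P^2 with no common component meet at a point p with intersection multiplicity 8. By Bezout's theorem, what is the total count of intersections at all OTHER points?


By Bezout's theorem, the total intersection number is d1 * d2.
Total = 7 * 9 = 63
Intersection multiplicity at p = 8
Remaining intersections = 63 - 8 = 55

55


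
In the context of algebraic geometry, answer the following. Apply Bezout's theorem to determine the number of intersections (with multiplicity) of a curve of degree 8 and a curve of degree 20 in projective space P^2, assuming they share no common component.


Bezout's theorem states the intersection count equals the product of degrees.
Intersection count = 8 * 20 = 160

160


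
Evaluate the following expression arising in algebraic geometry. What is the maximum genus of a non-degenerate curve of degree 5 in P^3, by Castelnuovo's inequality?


Castelnuovo's bound: write d - 1 = m(r-1) + epsilon with 0 <= epsilon < r-1.
d - 1 = 5 - 1 = 4
r - 1 = 3 - 1 = 2
4 = 2*2 + 0, so m = 2, epsilon = 0
pi(d, r) = m(m-1)(r-1)/2 + m*epsilon
= 2*1*2/2 + 2*0
= 4/2 + 0
= 2 + 0 = 2

2


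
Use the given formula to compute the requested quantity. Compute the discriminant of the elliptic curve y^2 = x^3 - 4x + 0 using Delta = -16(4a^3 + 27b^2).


Compute each component:
4a^3 = 4*(-4)^3 = 4*(-64) = -256
27b^2 = 27*0^2 = 27*0 = 0
4a^3 + 27b^2 = -256 + 0 = -256
Delta = -16*(-256) = 4096

4096


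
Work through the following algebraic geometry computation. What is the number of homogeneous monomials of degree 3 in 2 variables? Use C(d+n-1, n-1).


The number of degree-3 monomials in 2 variables is C(d+n-1, n-1).
= C(3+2-1, 2-1) = C(4, 1)
= 4

4


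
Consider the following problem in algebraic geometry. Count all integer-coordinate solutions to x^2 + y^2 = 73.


Systematically check integer values of x where x^2 <= 73.
For each valid x, check if 73 - x^2 is a perfect square.
x=3: 73 - 9 = 64, sqrt = 8 (valid)
x=8: 73 - 64 = 9, sqrt = 3 (valid)
Total integer solutions found: 8

8


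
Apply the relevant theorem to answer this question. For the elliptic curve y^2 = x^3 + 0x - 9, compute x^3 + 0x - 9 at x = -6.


Compute x^3 + 0x - 9 at x = -6:
x^3 = (-6)^3 = -216
0*x = 0*(-6) = 0
Sum: -216 + 0 - 9 = -225

-225


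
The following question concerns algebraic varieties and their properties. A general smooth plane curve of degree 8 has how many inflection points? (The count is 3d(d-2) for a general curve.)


For a general smooth plane curve C of degree d, the inflection points are
the intersection of C with its Hessian curve, which has degree 3(d-2).
By Bezout, the total intersection number is d * 3(d-2) = 8 * 18 = 144.
For a general curve every flex is ordinary, so each contributes
multiplicity 1 to C·Hess(C), and the number of distinct inflection
points is 3d(d-2).
Inflection points = 3*8*(8-2) = 3*8*6 = 144

144


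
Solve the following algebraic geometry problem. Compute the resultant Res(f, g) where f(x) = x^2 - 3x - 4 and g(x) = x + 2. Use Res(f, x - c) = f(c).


For Res(f, x - c), we evaluate f at x = c.
f(-2) = (-2)^2 - 3*(-2) - 4
= 4 + 6 - 4
= 10 - 4 = 6
Res(f, g) = 6

6


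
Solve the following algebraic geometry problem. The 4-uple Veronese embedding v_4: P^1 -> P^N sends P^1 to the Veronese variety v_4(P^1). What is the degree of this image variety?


The Veronese variety v_4(P^1) has degree d^r.
d^r = 4^1 = 4

4


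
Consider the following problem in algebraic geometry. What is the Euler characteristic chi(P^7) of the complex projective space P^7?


The complex projective space P^7 has one cell in each even real dimension 0, 2, ..., 14.
The cohomology groups are H^{2k}(P^7) = Z for k = 0,...,7, and 0 otherwise.
Euler characteristic = sum of Betti numbers = 1 per even-dimensional cohomology group.
chi(P^7) = 7 + 1 = 8

8


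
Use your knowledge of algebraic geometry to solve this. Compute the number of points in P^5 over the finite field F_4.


P^5(F_4) has (q^(n+1) - 1)/(q - 1) points.
= 4^5 + 4^4 + 4^3 + 4^2 + 4^1 + 4^0
= 1024 + 256 + 64 + 16 + 4 + 1
= 1365

1365


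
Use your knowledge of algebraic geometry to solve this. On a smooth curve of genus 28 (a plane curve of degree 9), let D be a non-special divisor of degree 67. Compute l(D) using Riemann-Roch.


First, compute the genus of a smooth plane curve of degree 9:
g = (d-1)(d-2)/2 = (9-1)(9-2)/2 = 28
For a non-special divisor D (i.e., h^1(D) = 0), Riemann-Roch gives:
l(D) = deg(D) - g + 1
Since deg(D) = 67 >= 2g - 1 = 55, D is non-special.
l(D) = 67 - 28 + 1 = 40

40


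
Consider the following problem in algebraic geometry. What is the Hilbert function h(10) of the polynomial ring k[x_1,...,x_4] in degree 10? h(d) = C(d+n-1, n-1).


The Hilbert function for the polynomial ring in 4 variables is:
h(d) = C(d+n-1, n-1)
h(10) = C(10+4-1, 4-1) = C(13, 3)
= 13! / (3! * 10!)
= 286

286


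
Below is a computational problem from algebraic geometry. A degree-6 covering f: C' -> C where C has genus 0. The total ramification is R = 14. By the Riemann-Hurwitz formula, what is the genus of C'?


Riemann-Hurwitz formula: 2g' - 2 = d(2g - 2) + R
Given: d = 6, g = 0, R = 14
2g' - 2 = 6*(2*0 - 2) + 14
2g' - 2 = 6*(-2) + 14
2g' - 2 = -12 + 14 = 2
2g' = 4
g' = 2

2


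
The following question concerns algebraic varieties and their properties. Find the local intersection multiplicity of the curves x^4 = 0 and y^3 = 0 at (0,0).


The intersection multiplicity of V(x^a) and V(y^b) at the origin is:
I(O; V(x^4), V(y^3)) = dim_k(k[x,y]/(x^4, y^3))
A basis for k[x,y]/(x^4, y^3) is the set of monomials x^i * y^j
where 0 <= i < 4 and 0 <= j < 3.
The number of such monomials is 4 * 3 = 12

12


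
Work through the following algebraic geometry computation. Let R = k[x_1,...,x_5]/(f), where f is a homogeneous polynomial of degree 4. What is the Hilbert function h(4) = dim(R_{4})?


For R = k[x_1,...,x_n]/(f) with f homogeneous of degree e:
The Hilbert series is (1 - t^e)/(1 - t)^n.
So h(d) = C(d+n-1, n-1) - C(d-e+n-1, n-1) for d >= e.
With n=5, e=4, d=4:
C(4+5-1, 5-1) = C(8, 4) = 70
C(4-4+5-1, 5-1) = C(4, 4) = 1
h(4) = 70 - 1 = 69

69


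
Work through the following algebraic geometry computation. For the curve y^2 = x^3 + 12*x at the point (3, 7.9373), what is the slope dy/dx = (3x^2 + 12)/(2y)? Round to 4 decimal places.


Using implicit differentiation of y^2 = x^3 + 12*x:
2y * dy/dx = 3x^2 + 12
dy/dx = (3x^2 + 12)/(2y)
Numerator: 3*3^2 + 12 = 39
Denominator: 2*7.9373 = 15.8746
dy/dx = 39/15.8746 = 2.4568

2.4568


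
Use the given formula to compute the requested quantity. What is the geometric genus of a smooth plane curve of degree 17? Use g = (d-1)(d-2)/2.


Using the genus formula for smooth plane curves:
g = (d-1)(d-2)/2
g = (17-1)(17-2)/2
g = 16*15/2
g = 240/2 = 120

120


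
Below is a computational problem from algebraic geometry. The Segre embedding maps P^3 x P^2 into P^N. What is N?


The Segre embedding maps P^m x P^n into P^N via
all products of coordinates from each factor.
N = (m+1)(n+1) - 1
N = (3+1)(2+1) - 1
N = 4*3 - 1
N = 12 - 1 = 11

11


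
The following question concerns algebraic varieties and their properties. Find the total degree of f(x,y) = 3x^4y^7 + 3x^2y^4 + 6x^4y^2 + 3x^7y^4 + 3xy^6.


Examine each term for its total degree (sum of exponents).
  Term '3x^4y^7' has total degree 4+7 = 11.
  Term '3x^2y^4' has total degree 2+4 = 6.
  Term '6x^4y^2' has total degree 4+2 = 6.
  Term '3x^7y^4' has total degree 7+4 = 11.
  Term '3xy^6' has total degree 1+6 = 7.
The maximum total degree among all terms is 11.

11


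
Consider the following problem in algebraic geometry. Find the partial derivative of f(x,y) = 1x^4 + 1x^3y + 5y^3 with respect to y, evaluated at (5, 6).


df/dy = 1*x^3 + 3*5*y^2
At (5,6): 1*5^3 + 3*5*6^2
= 125 + 540
= 665

665


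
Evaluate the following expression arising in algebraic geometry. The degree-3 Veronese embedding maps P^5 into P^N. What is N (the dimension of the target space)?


The Veronese embedding v_d: P^n -> P^N maps each point to all
degree-d monomials in n+1 homogeneous coordinates.
N = C(n+d, d) - 1
N = C(5+3, 3) - 1
N = C(8, 3) - 1
C(8, 3) = 56
N = 56 - 1 = 55

55


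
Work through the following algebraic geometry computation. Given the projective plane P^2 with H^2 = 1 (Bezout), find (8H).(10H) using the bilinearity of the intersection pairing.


Using bilinearity of the intersection pairing on the projective plane P^2:
(aH).(bH) = ab * (H.H)
We have H^2 = 1 (Bezout).
D.E = (8H).(10H) = 8*10*1
= 80*1
= 80

80


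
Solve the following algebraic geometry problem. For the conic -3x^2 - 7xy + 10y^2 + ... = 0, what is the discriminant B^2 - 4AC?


The discriminant of a conic Ax^2 + Bxy + Cy^2 + ... = 0 is B^2 - 4AC.
B^2 = (-7)^2 = 49
4AC = 4*(-3)*10 = -120
Discriminant = 49 + 120 = 169

169


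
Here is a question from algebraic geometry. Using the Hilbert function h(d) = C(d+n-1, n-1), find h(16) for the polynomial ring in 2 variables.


The Hilbert function for the polynomial ring in 2 variables is:
h(d) = C(d+n-1, n-1)
h(16) = C(16+2-1, 2-1) = C(17, 1)
= 17! / (1! * 16!)
= 17

17


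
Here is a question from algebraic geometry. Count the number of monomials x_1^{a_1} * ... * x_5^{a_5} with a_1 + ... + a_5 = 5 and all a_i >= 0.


The number of degree-5 monomials in 5 variables is C(d+n-1, n-1).
= C(5+5-1, 5-1) = C(9, 4)
= 126

126


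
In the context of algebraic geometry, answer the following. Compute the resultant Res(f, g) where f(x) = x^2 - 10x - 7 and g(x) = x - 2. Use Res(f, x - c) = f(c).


For Res(f, x - c), we evaluate f at x = c.
f(2) = 2^2 - 10*2 - 7
= 4 - 20 - 7
= -16 - 7 = -23
Res(f, g) = -23

-23


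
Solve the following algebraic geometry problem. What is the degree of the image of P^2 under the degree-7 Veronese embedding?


The Veronese variety v_7(P^2) has degree d^r.
d^r = 7^2 = 49

49


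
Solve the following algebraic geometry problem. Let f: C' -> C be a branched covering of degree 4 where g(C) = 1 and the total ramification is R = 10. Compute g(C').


Riemann-Hurwitz formula: 2g' - 2 = d(2g - 2) + R
Given: d = 4, g = 1, R = 10
2g' - 2 = 4*(2*1 - 2) + 10
2g' - 2 = 4*0 + 10
2g' - 2 = 0 + 10 = 10
2g' = 12
g' = 6

6


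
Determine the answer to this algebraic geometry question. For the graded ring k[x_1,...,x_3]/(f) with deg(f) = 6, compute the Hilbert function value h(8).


For R = k[x_1,...,x_n]/(f) with f homogeneous of degree e:
The Hilbert series is (1 - t^e)/(1 - t)^n.
So h(d) = C(d+n-1, n-1) - C(d-e+n-1, n-1) for d >= e.
With n=3, e=6, d=8:
C(8+3-1, 3-1) = C(10, 2) = 45
C(8-6+3-1, 3-1) = C(4, 2) = 6
h(8) = 45 - 6 = 39

39


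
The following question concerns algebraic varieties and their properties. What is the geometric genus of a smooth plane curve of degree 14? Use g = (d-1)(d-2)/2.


Using the genus formula for smooth plane curves:
g = (d-1)(d-2)/2
g = (14-1)(14-2)/2
g = 13*12/2
g = 156/2 = 78

78


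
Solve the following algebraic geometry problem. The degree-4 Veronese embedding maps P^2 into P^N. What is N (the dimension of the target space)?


The Veronese embedding v_d: P^n -> P^N maps each point to all
degree-d monomials in n+1 homogeneous coordinates.
N = C(n+d, d) - 1
N = C(2+4, 4) - 1
N = C(6, 4) - 1
C(6, 4) = 15
N = 15 - 1 = 14

14


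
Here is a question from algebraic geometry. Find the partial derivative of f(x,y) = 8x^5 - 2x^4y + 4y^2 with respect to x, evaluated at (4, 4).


df/dx = 5*8*x^4 + 4*(-2)*x^3*y
At (4,4): 5*8*4^4 + 4*(-2)*4^3*4
= 10240 - 2048
= 8192

8192


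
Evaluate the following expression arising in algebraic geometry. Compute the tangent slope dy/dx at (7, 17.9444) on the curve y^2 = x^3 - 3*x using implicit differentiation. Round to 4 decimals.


Using implicit differentiation of y^2 = x^3 - 3*x:
2y * dy/dx = 3x^2 - 3
dy/dx = (3x^2 - 3)/(2y)
Numerator: 3*7^2 - 3 = 144
Denominator: 2*17.9444 = 35.8888
dy/dx = 144/35.8888 = 4.0124

4.0124


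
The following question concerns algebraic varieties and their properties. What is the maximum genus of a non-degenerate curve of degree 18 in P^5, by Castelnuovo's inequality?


Castelnuovo's bound: write d - 1 = m(r-1) + epsilon with 0 <= epsilon < r-1.
d - 1 = 18 - 1 = 17
r - 1 = 5 - 1 = 4
17 = 4*4 + 1, so m = 4, epsilon = 1
pi(d, r) = m(m-1)(r-1)/2 + m*epsilon
= 4*3*4/2 + 4*1
= 48/2 + 4
= 24 + 4 = 28

28


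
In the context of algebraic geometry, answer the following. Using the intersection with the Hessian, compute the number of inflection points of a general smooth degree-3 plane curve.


For a general smooth plane curve C of degree d, the inflection points are
the intersection of C with its Hessian curve, which has degree 3(d-2).
By Bezout, the total intersection number is d * 3(d-2) = 3 * 3 = 9.
For a general curve every flex is ordinary, so each contributes
multiplicity 1 to C·Hess(C), and the number of distinct inflection
points is 3d(d-2).
Inflection points = 3*3*(3-2) = 3*3*1 = 9

9


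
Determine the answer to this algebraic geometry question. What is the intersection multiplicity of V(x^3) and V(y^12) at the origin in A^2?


The intersection multiplicity of V(x^a) and V(y^b) at the origin is:
I(O; V(x^3), V(y^12)) = dim_k(k[x,y]/(x^3, y^12))
A basis for k[x,y]/(x^3, y^12) is the set of monomials x^i * y^j
where 0 <= i < 3 and 0 <= j < 12.
The number of such monomials is 3 * 12 = 36

36


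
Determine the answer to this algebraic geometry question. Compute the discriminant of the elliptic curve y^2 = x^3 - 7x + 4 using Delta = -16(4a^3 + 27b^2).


Compute each component:
4a^3 = 4*(-7)^3 = 4*(-343) = -1372
27b^2 = 27*4^2 = 27*16 = 432
4a^3 + 27b^2 = -1372 + 432 = -940
Delta = -16*(-940) = 15040

15040


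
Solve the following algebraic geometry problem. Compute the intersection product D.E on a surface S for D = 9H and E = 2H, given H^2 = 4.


Using bilinearity of the intersection pairing on a surface S:
(aH).(bH) = ab * (H.H)
We have H^2 = 4.
D.E = (9H).(2H) = 9*2*4
= 18*4
= 72

72


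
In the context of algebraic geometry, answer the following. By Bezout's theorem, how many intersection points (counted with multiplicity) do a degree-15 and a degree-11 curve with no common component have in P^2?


Bezout's theorem states the intersection count equals the product of degrees.
Intersection count = 15 * 11 = 165

165


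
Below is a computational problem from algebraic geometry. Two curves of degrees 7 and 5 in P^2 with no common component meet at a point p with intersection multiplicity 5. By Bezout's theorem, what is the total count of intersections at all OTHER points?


By Bezout's theorem, the total intersection number is d1 * d2.
Total = 7 * 5 = 35
Intersection multiplicity at p = 5
Remaining intersections = 35 - 5 = 30

30


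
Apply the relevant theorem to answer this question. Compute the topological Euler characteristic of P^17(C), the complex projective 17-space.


The complex projective space P^17 has one cell in each even real dimension 0, 2, ..., 34.
The cohomology groups are H^{2k}(P^17) = Z for k = 0,...,17, and 0 otherwise.
Euler characteristic = sum of Betti numbers = 1 per even-dimensional cohomology group.
chi(P^17) = 17 + 1 = 18

18


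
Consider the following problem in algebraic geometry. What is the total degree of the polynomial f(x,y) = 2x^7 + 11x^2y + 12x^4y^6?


Examine each term for its total degree (sum of exponents).
  Term '2x^7' has total degree 7+0 = 7.
  Term '11x^2y' has total degree 2+1 = 3.
  Term '12x^4y^6' has total degree 4+6 = 10.
The maximum total degree among all terms is 10.

10


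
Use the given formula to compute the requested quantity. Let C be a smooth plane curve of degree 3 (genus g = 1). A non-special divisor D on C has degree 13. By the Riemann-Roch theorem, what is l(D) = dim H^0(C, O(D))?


First, compute the genus of a smooth plane curve of degree 3:
g = (d-1)(d-2)/2 = (3-1)(3-2)/2 = 1
For a non-special divisor D (i.e., h^1(D) = 0), Riemann-Roch gives:
l(D) = deg(D) - g + 1
Since deg(D) = 13 >= 2g - 1 = 1, D is non-special.
l(D) = 13 - 1 + 1 = 13

13


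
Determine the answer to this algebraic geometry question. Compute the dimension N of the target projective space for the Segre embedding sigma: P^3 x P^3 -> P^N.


The Segre embedding maps P^m x P^n into P^N via
all products of coordinates from each factor.
N = (m+1)(n+1) - 1
N = (3+1)(3+1) - 1
N = 4*4 - 1
N = 16 - 1 = 15

15


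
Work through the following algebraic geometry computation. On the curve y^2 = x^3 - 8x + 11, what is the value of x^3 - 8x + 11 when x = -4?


Compute x^3 - 8x + 11 at x = -4:
x^3 = (-4)^3 = -64
(-8)*x = (-8)*(-4) = 32
Sum: -64 + 32 + 11 = -21

-21


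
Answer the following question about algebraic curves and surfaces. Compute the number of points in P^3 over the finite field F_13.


P^3(F_13) has (q^(n+1) - 1)/(q - 1) points.
= 13^3 + 13^2 + 13^1 + 13^0
= 2197 + 169 + 13 + 1
= 2380

2380
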